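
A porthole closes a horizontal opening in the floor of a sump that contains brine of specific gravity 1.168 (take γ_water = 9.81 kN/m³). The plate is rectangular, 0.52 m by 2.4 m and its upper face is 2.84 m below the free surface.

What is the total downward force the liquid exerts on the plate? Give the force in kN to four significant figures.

F ≈ 40.61 kN

γ = 1.168 × 9.81 = 11.45808 kN/m³.
The plate is horizontal, so pressure is uniform at p = γ·h = 11.45808 × 2.84 = 32.5409 kN/m².
A = 0.52 × 2.4 = 1.248 m².
F = p·A = 32.5409 × 1.248 = 40.611 kN.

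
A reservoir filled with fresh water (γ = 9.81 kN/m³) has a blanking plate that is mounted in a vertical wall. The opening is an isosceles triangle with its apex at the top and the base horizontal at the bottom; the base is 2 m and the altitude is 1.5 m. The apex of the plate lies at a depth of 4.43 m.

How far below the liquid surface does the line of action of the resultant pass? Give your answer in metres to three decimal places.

h_p = 5.453 m

γ = 9.81 kN/m³.
With the apex up, the centroid sits 2h/3 = 2 × 1.5/3 = 1 m below the apex, so the centroid depth is h_c = 4.43 + 1 = 5.43 m.
A = ½ × 2 × 1.5 = 1.5 m².
Resultant F = γ·h_c·A = 9.81 × 5.43 × 1.5 = 79.9024 kN.
I_c = b·h³/36 = 2 × 1.5³/36 = 0.1875 m⁴.
Centre of pressure: y_p = y_c + I_c/(y_c·A) = 5.43 + 0.1875/(5.43 × 1.5) = 5.43 + 0.0230203 = 5.45302 m along the plane.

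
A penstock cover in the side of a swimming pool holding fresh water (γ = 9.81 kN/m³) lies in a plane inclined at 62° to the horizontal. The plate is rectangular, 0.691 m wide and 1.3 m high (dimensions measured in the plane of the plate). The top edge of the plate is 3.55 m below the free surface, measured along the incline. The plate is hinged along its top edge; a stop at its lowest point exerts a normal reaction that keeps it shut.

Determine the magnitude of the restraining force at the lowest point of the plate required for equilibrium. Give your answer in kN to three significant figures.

P ≈ 17.2 kN

γ = 9.81 kN/m³.
Let θ = 62° be the plate's angle to the horizontal; measure y along the incline from where the plane meets the free surface. Vertical depth h = y·sinθ with sinθ = 0.882948.
The centroid lies 1.3/2 = 0.65 m below the top edge, so y_c = 3.55 + 0.65 = 4.2 m and h_c = 4.2 × 0.882948 = 3.70838 m.
A = 0.691 × 1.3 = 0.8983 m².
Resultant F = γ·h_c·A = 9.81 × 3.70838 × 0.8983 = 32.6794 kN.
I_c = b·h³/12 = 0.691 × 1.3³/12 = 0.126511 m⁴.
Centre of pressure: y_p = y_c + I_c/(y_c·A) = 4.2 + 0.126511/(4.2 × 0.8983) = 4.2 + 0.0335319 = 4.23353 m along the plane.
The resultant acts 0.65 + 0.0335319 = 0.683532 m (along the plate) below the hinge at the top edge, so the moment about the hinge is M = F × 0.683532 = 32.6794 × 0.683532 = 22.3374 kN·m.
A normal force at the bottom, 1.3 m from the hinge, must supply this moment: P = 22.3374/1.3 = 17.1826 kN.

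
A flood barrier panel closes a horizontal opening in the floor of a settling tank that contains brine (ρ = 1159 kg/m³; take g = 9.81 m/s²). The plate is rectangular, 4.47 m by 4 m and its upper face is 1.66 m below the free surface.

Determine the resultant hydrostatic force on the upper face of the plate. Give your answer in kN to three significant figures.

γ = ρg = 1159 × 9.81 / 1000 = 11.36979 kN/m³.
The plate is horizontal, so pressure is uniform at p = γ·h = 11.36979 × 1.66 = 18.8739 kN/m².
A = 4.47 × 4 = 17.88 m².
F = p·A = 18.8739 × 17.88 = 337.465 kN.

F ≈ 337 kN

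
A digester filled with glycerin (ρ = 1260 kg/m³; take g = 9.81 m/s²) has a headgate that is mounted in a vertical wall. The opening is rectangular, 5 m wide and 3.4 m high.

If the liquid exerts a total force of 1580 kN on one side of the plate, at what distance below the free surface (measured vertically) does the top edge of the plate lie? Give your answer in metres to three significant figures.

γ = ρg = 1260 × 9.81 / 1000 = 12.3606 kN/m³.
A = 5 × 3.4 = 17 m².
From F = γ·h_c·A, the centroid depth is h_c = 1580/(12.3606 × 17) = 7.51915 m.
The centroid lies 3.4/2 = 1.7 m below the top edge, so the top edge sits at h_top = 7.51915 − 1.7 = 5.81915 m below the surface.

d_top ≈ 5.82 m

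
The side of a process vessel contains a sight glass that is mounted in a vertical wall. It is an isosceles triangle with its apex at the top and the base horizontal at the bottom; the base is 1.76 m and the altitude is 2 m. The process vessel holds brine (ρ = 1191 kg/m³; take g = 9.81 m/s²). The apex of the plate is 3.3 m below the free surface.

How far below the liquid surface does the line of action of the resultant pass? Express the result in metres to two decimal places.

h_p = 4.68 m

γ = ρg = 1191 × 9.81 / 1000 = 11.68371 kN/m³.
With the apex up, the centroid sits 2h/3 = 2 × 2/3 = 1.33333 m below the apex, so the centroid depth is h_c = 3.3 + 1.33333 = 4.63333 m.
A = ½ × 1.76 × 2 = 1.76 m².
Resultant F = γ·h_c·A = 11.68371 × 4.63333 × 1.76 = 95.2767 kN.
I_c = b·h³/36 = 1.76 × 2³/36 = 0.391111 m⁴.
Centre of pressure: y_p = y_c + I_c/(y_c·A) = 4.63333 + 0.391111/(4.63333 × 1.76) = 4.63333 + 0.0479617 = 4.68129 m along the plane.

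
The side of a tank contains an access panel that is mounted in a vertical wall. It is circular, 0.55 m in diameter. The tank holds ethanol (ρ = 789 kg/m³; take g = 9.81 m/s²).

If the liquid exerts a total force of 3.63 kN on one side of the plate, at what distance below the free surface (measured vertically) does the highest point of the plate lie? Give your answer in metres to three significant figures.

d_top ≈ 1.70 m

γ = ρg = 789 × 9.81 / 1000 = 7.74009 kN/m³.
A = π(0.275)² = 0.237583 m².
From F = γ·h_c·A, the centroid depth is h_c = 3.63/(7.74009 × 0.237583) = 1.97399 m.
The centroid is at the centre, 0.275 m below the top of the plate, so the highest point sits at h_top = 1.97399 − 0.275 = 1.69899 m below the surface.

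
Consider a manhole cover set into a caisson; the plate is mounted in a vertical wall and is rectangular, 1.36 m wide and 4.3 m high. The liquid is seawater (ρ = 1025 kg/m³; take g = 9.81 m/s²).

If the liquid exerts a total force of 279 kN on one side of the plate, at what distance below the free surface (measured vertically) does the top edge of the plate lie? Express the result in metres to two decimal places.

γ = ρg = 1025 × 9.81 / 1000 = 10.05525 kN/m³.
A = 1.36 × 4.3 = 5.848 m².
From F = γ·h_c·A, the centroid depth is h_c = 279/(10.05525 × 5.848) = 4.74465 m.
The centroid lies 4.3/2 = 2.15 m below the top edge, so the top edge sits at h_top = 4.74465 − 2.15 = 2.59465 m below the surface.

d_top ≈ 2.59 m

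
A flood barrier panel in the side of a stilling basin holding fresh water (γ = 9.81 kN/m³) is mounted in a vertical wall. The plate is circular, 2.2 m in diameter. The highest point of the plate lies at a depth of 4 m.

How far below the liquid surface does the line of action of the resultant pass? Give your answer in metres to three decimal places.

h_p = 5.159 m

γ = 9.81 kN/m³.
The centroid is at the centre, 1.1 m below the top of the plate, so the centroid depth is h_c = 4 + 1.1 = 5.1 m.
A = π(1.1)² = 3.80133 m².
Resultant F = γ·h_c·A = 9.81 × 5.1 × 3.80133 = 190.184 kN.
I_c = πr⁴/4 = π × 1.1⁴/4 = 1.1499 m⁴.
Centre of pressure: y_p = y_c + I_c/(y_c·A) = 5.1 + 1.1499/(5.1 × 3.80133) = 5.1 + 0.0593136 = 5.15931 m along the plane.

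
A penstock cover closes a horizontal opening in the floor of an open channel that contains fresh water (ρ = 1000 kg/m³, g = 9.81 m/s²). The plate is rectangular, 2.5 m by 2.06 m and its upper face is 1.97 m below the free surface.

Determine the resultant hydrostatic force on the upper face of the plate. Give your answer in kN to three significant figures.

F ≈ 99.5 kN

γ = ρg = 1000 × 9.81 = 9810 N/m³ = 9.81 kN/m³.
The plate is horizontal, so pressure is uniform at p = γ·h = 9.81 × 1.97 = 19.3257 kN/m².
A = 2.5 × 2.06 = 5.15 m².
F = p·A = 19.3257 × 5.15 = 99.5274 kN.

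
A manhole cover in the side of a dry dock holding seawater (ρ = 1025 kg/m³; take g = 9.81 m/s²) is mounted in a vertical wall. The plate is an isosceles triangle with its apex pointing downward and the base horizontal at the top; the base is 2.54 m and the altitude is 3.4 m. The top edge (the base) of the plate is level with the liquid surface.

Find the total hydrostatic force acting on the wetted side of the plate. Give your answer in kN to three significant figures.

F ≈ 49.2 kN

γ = ρg = 1025 × 9.81 / 1000 = 10.05525 kN/m³.
With the apex down, the centroid sits h/3 = 3.4/3 = 1.13333 m below the base (the top edge), so the centroid depth is h_c = 1.13333 m.
A = ½ × 2.54 × 3.4 = 4.318 m².
Resultant F = γ·h_c·A = 10.05525 × 1.13333 × 4.318 = 49.2076 kN.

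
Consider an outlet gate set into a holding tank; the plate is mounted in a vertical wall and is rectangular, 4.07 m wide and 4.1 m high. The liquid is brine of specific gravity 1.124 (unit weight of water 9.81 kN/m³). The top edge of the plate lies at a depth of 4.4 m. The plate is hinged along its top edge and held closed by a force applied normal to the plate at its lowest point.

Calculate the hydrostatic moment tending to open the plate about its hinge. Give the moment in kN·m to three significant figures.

γ = 1.124 × 9.81 = 11.02644 kN/m³.
The centroid lies 4.1/2 = 2.05 m below the top edge, so the centroid depth is h_c = 4.4 + 2.05 = 6.45 m.
A = 4.07 × 4.1 = 16.687 m².
Resultant F = γ·h_c·A = 11.02644 × 6.45 × 16.687 = 1186.79 kN.
I_c = b·h³/12 = 4.07 × 4.1³/12 = 23.3757 m⁴.
Centre of pressure: y_p = y_c + I_c/(y_c·A) = 6.45 + 23.3757/(6.45 × 16.687) = 6.45 + 0.217183 = 6.66718 m along the plane.
The resultant acts 2.05 + 0.217183 = 2.26718 m (along the plate) below the hinge at the top edge, so the moment about the hinge is M = F × 2.26718 = 1186.79 × 2.26718 = 2690.67 kN·m.

M ≈ 2690 kN·m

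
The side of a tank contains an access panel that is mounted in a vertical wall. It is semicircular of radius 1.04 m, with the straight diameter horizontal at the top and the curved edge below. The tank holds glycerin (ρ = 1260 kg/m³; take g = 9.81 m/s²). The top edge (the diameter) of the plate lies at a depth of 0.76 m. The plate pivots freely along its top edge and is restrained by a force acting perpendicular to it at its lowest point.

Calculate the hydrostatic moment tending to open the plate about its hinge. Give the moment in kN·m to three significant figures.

γ = ρg = 1260 × 9.81 / 1000 = 12.3606 kN/m³.
The centroid of a semicircle lies 4r/(3π) = 0.44139 m from the diameter, here below the top edge, so the centroid depth is h_c = 0.76 + 0.44139 = 1.20139 m.
A = πr²/2 = π × 1.04²/2 = 1.69897 m².
Resultant F = γ·h_c·A = 12.3606 × 1.20139 × 1.69897 = 25.2295 kN.
I_c = (π/8 − 8/(9π))·r⁴ = 0.109757 × 1.04⁴ = 0.1284 m⁴.
Centre of pressure: y_p = y_c + I_c/(y_c·A) = 1.20139 + 0.1284/(1.20139 × 1.69897) = 1.20139 + 0.0629065 = 1.2643 m along the plane.
The resultant acts 0.44139 + 0.0629065 = 0.504297 m (along the plate) below the hinge at the top edge, so the moment about the hinge is M = F × 0.504297 = 25.2295 × 0.504297 = 12.7232 kN·m.

M ≈ 12.7 kN·m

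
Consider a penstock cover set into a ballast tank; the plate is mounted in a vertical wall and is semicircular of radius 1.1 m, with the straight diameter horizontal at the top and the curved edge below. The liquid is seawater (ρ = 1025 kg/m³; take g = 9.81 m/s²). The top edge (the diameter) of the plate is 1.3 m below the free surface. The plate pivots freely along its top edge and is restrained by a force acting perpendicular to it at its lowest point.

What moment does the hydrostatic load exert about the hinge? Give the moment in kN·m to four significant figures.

γ = ρg = 1025 × 9.81 / 1000 = 10.05525 kN/m³.
The centroid of a semicircle lies 4r/(3π) = 0.466854 m from the diameter, here below the top edge, so the centroid depth is h_c = 1.3 + 0.466854 = 1.76685 m.
A = πr²/2 = π × 1.1²/2 = 1.90066 m².
Resultant F = γ·h_c·A = 10.05525 × 1.76685 × 1.90066 = 33.7674 kN.
I_c = (π/8 − 8/(9π))·r⁴ = 0.109757 × 1.1⁴ = 0.160695 m⁴.
Centre of pressure: y_p = y_c + I_c/(y_c·A) = 1.76685 + 0.160695/(1.76685 × 1.90066) = 1.76685 + 0.0478518 = 1.8147 m along the plane.
The resultant acts 0.466854 + 0.0478518 = 0.514706 m (along the plate) below the hinge at the top edge, so the moment about the hinge is M = F × 0.514706 = 33.7674 × 0.514706 = 17.3803 kN·m.

M ≈ 17.38 kN·m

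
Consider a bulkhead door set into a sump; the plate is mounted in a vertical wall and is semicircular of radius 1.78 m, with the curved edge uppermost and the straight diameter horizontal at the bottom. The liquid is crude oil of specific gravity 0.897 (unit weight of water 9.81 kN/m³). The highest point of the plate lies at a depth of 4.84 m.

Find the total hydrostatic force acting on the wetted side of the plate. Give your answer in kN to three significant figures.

F ≈ 257 kN

γ = 0.897 × 9.81 = 8.79957 kN/m³.
The centroid lies 4r/(3π) = 0.755455 m above the diameter, so r − 4r/(3π) = 1.78 − 0.755455 = 1.02455 m below the topmost point, so the centroid depth is h_c = 4.84 + 1.02455 = 5.86455 m.
A = πr²/2 = π × 1.78²/2 = 4.97691 m².
Resultant F = γ·h_c·A = 8.79957 × 5.86455 × 4.97691 = 256.836 kN.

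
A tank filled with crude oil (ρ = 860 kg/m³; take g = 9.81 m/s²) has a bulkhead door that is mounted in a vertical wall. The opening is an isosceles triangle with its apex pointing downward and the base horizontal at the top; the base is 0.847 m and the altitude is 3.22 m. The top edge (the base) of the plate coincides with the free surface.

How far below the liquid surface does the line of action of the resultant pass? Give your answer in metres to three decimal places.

h_p = 1.610 m

γ = ρg = 860 × 9.81 / 1000 = 8.4366 kN/m³.
With the apex down, the centroid sits h/3 = 3.22/3 = 1.07333 m below the base (the top edge), so the centroid depth is h_c = 1.07333 m.
A = ½ × 0.847 × 3.22 = 1.36367 m².
Resultant F = γ·h_c·A = 8.4366 × 1.07333 × 1.36367 = 12.3484 kN.
I_c = b·h³/36 = 0.847 × 3.22³/36 = 0.785504 m⁴.
Centre of pressure: y_p = y_c + I_c/(y_c·A) = 1.07333 + 0.785504/(1.07333 × 1.36367) = 1.07333 + 0.536668 = 1.61 m along the plane.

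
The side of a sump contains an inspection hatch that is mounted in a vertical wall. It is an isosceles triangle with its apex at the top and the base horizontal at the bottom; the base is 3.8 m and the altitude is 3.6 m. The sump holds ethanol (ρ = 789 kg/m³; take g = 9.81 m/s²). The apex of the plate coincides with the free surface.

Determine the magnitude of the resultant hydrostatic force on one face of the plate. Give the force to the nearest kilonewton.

F ≈ 127 kN

γ = ρg = 789 × 9.81 / 1000 = 7.74009 kN/m³.
With the apex up, the centroid sits 2h/3 = 2 × 3.6/3 = 2.4 m below the apex, so the centroid depth is h_c = 2.4 m.
A = ½ × 3.8 × 3.6 = 6.84 m².
Resultant F = γ·h_c·A = 7.74009 × 2.4 × 6.84 = 127.061 kN.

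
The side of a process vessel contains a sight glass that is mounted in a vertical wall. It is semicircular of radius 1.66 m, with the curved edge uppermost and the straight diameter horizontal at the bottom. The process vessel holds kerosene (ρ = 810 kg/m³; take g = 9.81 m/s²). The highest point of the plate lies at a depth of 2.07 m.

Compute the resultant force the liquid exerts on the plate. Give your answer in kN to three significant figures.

F ≈ 104 kN

γ = ρg = 810 × 9.81 / 1000 = 7.9461 kN/m³.
The centroid lies 4r/(3π) = 0.704526 m above the diameter, so r − 4r/(3π) = 1.66 − 0.704526 = 0.955474 m below the topmost point, so the centroid depth is h_c = 2.07 + 0.955474 = 3.02547 m.
A = πr²/2 = π × 1.66²/2 = 4.32849 m².
Resultant F = γ·h_c·A = 7.9461 × 3.02547 × 4.32849 = 104.06 kN.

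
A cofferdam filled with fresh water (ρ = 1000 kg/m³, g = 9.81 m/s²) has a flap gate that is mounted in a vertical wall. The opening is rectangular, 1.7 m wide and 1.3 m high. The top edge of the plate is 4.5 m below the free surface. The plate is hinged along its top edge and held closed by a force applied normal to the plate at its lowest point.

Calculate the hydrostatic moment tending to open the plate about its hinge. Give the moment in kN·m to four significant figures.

M ≈ 75.63 kN·m

γ = ρg = 1000 × 9.81 = 9810 N/m³ = 9.81 kN/m³.
The centroid lies 1.3/2 = 0.65 m below the top edge, so the centroid depth is h_c = 4.5 + 0.65 = 5.15 m.
A = 1.7 × 1.3 = 2.21 m².
Resultant F = γ·h_c·A = 9.81 × 5.15 × 2.21 = 111.653 kN.
I_c = b·h³/12 = 1.7 × 1.3³/12 = 0.311242 m⁴.
Centre of pressure: y_p = y_c + I_c/(y_c·A) = 5.15 + 0.311242/(5.15 × 2.21) = 5.15 + 0.0273463 = 5.17735 m along the plane.
The resultant acts 0.65 + 0.0273463 = 0.677346 m (along the plate) below the hinge at the top edge, so the moment about the hinge is M = F × 0.677346 = 111.653 × 0.677346 = 75.6277 kN·m.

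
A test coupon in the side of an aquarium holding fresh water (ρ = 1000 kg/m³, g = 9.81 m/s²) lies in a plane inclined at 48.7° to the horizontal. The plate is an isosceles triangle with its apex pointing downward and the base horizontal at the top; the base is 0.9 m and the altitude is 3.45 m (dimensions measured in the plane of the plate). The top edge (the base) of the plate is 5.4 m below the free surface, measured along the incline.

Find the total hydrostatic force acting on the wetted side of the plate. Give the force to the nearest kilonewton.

F ≈ 75 kN

γ = ρg = 1000 × 9.81 = 9810 N/m³ = 9.81 kN/m³.
Let θ = 48.7° be the plate's angle to the horizontal; measure y along the incline from where the plane meets the free surface. Vertical depth h = y·sinθ with sinθ = 0.751264.
With the apex down, the centroid sits h/3 = 3.45/3 = 1.15 m below the base (the top edge), so y_c = 5.4 + 1.15 = 6.55 m and h_c = 6.55 × 0.751264 = 4.92078 m.
A = ½ × 0.9 × 3.45 = 1.5525 m².
Resultant F = γ·h_c·A = 9.81 × 4.92078 × 1.5525 = 74.9436 kN.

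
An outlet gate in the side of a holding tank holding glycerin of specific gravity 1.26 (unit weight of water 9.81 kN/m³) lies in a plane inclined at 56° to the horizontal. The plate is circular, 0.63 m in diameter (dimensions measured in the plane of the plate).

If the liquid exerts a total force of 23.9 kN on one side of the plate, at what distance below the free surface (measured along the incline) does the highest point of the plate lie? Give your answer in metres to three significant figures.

y_top ≈ 7.17 m

γ = 1.26 × 9.81 = 12.3606 kN/m³.
A = π(0.315)² = 0.311725 m².
From F = γ·h_c·A, the centroid depth is h_c = 23.9/(12.3606 × 0.311725) = 6.20278 m.
Let θ = 56° be the plate's angle to the horizontal; measure y along the incline from where the plane meets the free surface. Vertical depth h = y·sinθ with sinθ = 0.829038.
Along the incline, y_c = h_c/sinθ = 6.20278/0.829038 = 7.4819 m.
The centroid is at the centre, 0.315 m below the top of the plate, so the highest point sits at y_top = 7.4819 − 0.315 = 7.1669 m along the incline.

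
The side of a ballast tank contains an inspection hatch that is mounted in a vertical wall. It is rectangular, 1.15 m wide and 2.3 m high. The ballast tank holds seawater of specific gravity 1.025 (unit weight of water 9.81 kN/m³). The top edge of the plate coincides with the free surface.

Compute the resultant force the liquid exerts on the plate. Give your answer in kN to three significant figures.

γ = 1.025 × 9.81 = 10.05525 kN/m³.
The centroid lies 2.3/2 = 1.15 m below the top edge, so the centroid depth is h_c = 1.15 m.
A = 1.15 × 2.3 = 2.645 m².
Resultant F = γ·h_c·A = 10.05525 × 1.15 × 2.645 = 30.5856 kN.

F ≈ 30.6 kN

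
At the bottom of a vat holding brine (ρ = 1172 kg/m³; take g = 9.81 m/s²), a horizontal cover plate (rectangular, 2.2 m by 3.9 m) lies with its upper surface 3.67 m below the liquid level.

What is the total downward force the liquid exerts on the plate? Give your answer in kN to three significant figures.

F ≈ 362 kN

γ = ρg = 1172 × 9.81 / 1000 = 11.49732 kN/m³.
The plate is horizontal, so pressure is uniform at p = γ·h = 11.49732 × 3.67 = 42.1952 kN/m².
A = 2.2 × 3.9 = 8.58 m².
F = p·A = 42.1952 × 8.58 = 362.035 kN.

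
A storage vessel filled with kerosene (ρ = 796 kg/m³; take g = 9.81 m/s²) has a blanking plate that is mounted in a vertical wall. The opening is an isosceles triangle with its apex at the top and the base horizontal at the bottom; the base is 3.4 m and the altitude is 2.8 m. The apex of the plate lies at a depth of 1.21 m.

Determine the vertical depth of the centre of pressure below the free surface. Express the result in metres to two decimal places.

h_p = 3.22 m

γ = ρg = 796 × 9.81 / 1000 = 7.80876 kN/m³.
With the apex up, the centroid sits 2h/3 = 2 × 2.8/3 = 1.86667 m below the apex, so the centroid depth is h_c = 1.21 + 1.86667 = 3.07667 m.
A = ½ × 3.4 × 2.8 = 4.76 m².
Resultant F = γ·h_c·A = 7.80876 × 3.07667 × 4.76 = 114.359 kN.
I_c = b·h³/36 = 3.4 × 2.8³/36 = 2.07324 m⁴.
Centre of pressure: y_p = y_c + I_c/(y_c·A) = 3.07667 + 2.07324/(3.07667 × 4.76) = 3.07667 + 0.141567 = 3.21824 m along the plane.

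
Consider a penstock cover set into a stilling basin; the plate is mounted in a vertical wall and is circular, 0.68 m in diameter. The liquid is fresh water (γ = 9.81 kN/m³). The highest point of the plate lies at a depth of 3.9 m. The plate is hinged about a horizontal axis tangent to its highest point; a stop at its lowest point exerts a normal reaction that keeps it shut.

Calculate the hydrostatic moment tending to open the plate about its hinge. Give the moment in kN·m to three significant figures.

γ = 9.81 kN/m³.
The centroid is at the centre, 0.34 m below the top of the plate, so the centroid depth is h_c = 3.9 + 0.34 = 4.24 m.
A = π(0.34)² = 0.363168 m².
Resultant F = γ·h_c·A = 9.81 × 4.24 × 0.363168 = 15.1058 kN.
I_c = πr⁴/4 = π × 0.34⁴/4 = 0.0104956 m⁴.
Centre of pressure: y_p = y_c + I_c/(y_c·A) = 4.24 + 0.0104956/(4.24 × 0.363168) = 4.24 + 0.00681607 = 4.24682 m along the plane.
The resultant acts 0.34 + 0.00681607 = 0.346816 m (along the plate) below the hinge at the top edge, so the moment about the hinge is M = F × 0.346816 = 15.1058 × 0.346816 = 5.23893 kN·m.

M ≈ 5.24 kN·m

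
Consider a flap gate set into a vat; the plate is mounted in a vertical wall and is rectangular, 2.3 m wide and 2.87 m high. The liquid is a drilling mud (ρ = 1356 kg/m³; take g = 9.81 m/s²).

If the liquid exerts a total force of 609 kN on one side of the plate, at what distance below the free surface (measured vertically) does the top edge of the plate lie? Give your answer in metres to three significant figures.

γ = ρg = 1356 × 9.81 / 1000 = 13.30236 kN/m³.
A = 2.3 × 2.87 = 6.601 m².
From F = γ·h_c·A, the centroid depth is h_c = 609/(13.30236 × 6.601) = 6.93552 m.
The centroid lies 2.87/2 = 1.435 m below the top edge, so the top edge sits at h_top = 6.93552 − 1.435 = 5.50052 m below the surface.

d_top ≈ 5.50 m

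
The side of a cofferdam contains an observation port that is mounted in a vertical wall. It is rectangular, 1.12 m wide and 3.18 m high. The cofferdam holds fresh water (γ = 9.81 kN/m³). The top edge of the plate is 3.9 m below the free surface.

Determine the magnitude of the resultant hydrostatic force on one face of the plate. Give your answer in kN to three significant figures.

F ≈ 192 kN

γ = 9.81 kN/m³.
The centroid lies 3.18/2 = 1.59 m below the top edge, so the centroid depth is h_c = 3.9 + 1.59 = 5.49 m.
A = 1.12 × 3.18 = 3.5616 m².
Resultant F = γ·h_c·A = 9.81 × 5.49 × 3.5616 = 191.817 kN.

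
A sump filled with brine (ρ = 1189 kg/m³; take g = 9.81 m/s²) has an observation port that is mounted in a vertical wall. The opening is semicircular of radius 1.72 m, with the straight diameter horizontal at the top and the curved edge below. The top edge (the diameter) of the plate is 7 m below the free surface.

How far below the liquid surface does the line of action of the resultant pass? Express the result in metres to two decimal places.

h_p = 7.76 m

γ = ρg = 1189 × 9.81 / 1000 = 11.66409 kN/m³.
The centroid of a semicircle lies 4r/(3π) = 0.729991 m from the diameter, here below the top edge, so the centroid depth is h_c = 7 + 0.729991 = 7.72999 m.
A = πr²/2 = π × 1.72²/2 = 4.64704 m².
Resultant F = γ·h_c·A = 11.66409 × 7.72999 × 4.64704 = 418.992 kN.
I_c = (π/8 − 8/(9π))·r⁴ = 0.109757 × 1.72⁴ = 0.960608 m⁴.
Centre of pressure: y_p = y_c + I_c/(y_c·A) = 7.72999 + 0.960608/(7.72999 × 4.64704) = 7.72999 + 0.0267418 = 7.75673 m along the plane.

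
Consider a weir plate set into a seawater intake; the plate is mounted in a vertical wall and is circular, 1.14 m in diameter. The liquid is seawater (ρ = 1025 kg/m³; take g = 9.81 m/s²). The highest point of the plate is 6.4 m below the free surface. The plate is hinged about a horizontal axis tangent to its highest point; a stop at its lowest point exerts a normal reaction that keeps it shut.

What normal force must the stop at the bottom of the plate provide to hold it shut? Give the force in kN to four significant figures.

γ = ρg = 1025 × 9.81 / 1000 = 10.05525 kN/m³.
The centroid is at the centre, 0.57 m below the top of the plate, so the centroid depth is h_c = 6.4 + 0.57 = 6.97 m.
A = π(0.57)² = 1.0207 m².
Resultant F = γ·h_c·A = 10.05525 × 6.97 × 1.0207 = 71.5359 kN.
I_c = πr⁴/4 = π × 0.57⁴/4 = 0.0829066 m⁴.
Centre of pressure: y_p = y_c + I_c/(y_c·A) = 6.97 + 0.0829066/(6.97 × 1.0207) = 6.97 + 0.0116535 = 6.98165 m along the plane.
The resultant acts 0.57 + 0.0116535 = 0.581653 m (along the plate) below the hinge at the top edge, so the moment about the hinge is M = F × 0.581653 = 71.5359 × 0.581653 = 41.6091 kN·m.
A normal force at the bottom, 1.14 m from the hinge, must supply this moment: P = 41.6091/1.14 = 36.4992 kN.

P ≈ 36.50 kN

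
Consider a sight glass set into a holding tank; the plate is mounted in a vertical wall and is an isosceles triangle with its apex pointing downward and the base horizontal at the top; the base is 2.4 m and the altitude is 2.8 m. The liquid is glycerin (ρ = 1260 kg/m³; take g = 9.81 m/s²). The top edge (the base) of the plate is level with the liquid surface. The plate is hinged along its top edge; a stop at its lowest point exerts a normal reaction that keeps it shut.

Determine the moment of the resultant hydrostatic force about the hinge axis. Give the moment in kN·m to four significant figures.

M ≈ 54.27 kN·m

γ = ρg = 1260 × 9.81 / 1000 = 12.3606 kN/m³.
With the apex down, the centroid sits h/3 = 2.8/3 = 0.933333 m below the base (the top edge), so the centroid depth is h_c = 0.933333 m.
A = ½ × 2.4 × 2.8 = 3.36 m².
Resultant F = γ·h_c·A = 12.3606 × 0.933333 × 3.36 = 38.7628 kN.
I_c = b·h³/36 = 2.4 × 2.8³/36 = 1.46347 m⁴.
Centre of pressure: y_p = y_c + I_c/(y_c·A) = 0.933333 + 1.46347/(0.933333 × 3.36) = 0.933333 + 0.466668 = 1.4 m along the plane.
The resultant acts 0.933333 + 0.466668 = 1.4 m (along the plate) below the hinge at the top edge, so the moment about the hinge is M = F × 1.4 = 38.7628 × 1.4 = 54.2679 kN·m.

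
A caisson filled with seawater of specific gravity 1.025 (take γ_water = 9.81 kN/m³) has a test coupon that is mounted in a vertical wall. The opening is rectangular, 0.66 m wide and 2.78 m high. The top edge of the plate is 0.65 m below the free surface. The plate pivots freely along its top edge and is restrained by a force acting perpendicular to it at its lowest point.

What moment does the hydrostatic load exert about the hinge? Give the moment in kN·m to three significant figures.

γ = 1.025 × 9.81 = 10.05525 kN/m³.
The centroid lies 2.78/2 = 1.39 m below the top edge, so the centroid depth is h_c = 0.65 + 1.39 = 2.04 m.
A = 0.66 × 2.78 = 1.8348 m².
Resultant F = γ·h_c·A = 10.05525 × 2.04 × 1.8348 = 37.6367 kN.
I_c = b·h³/12 = 0.66 × 2.78³/12 = 1.18167 m⁴.
Centre of pressure: y_p = y_c + I_c/(y_c·A) = 2.04 + 1.18167/(2.04 × 1.8348) = 2.04 + 0.315702 = 2.3557 m along the plane.
The resultant acts 1.39 + 0.315702 = 1.7057 m (along the plate) below the hinge at the top edge, so the moment about the hinge is M = F × 1.7057 = 37.6367 × 1.7057 = 64.1969 kN·m.

M ≈ 64.2 kN·m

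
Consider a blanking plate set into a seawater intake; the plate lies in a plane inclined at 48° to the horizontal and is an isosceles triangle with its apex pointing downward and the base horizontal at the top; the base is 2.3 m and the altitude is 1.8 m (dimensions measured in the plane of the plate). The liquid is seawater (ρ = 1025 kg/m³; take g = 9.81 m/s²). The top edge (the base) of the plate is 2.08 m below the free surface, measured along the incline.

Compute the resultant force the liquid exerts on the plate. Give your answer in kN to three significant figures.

γ = ρg = 1025 × 9.81 / 1000 = 10.05525 kN/m³.
Let θ = 48° be the plate's angle to the horizontal; measure y along the incline from where the plane meets the free surface. Vertical depth h = y·sinθ with sinθ = 0.743145.
With the apex down, the centroid sits h/3 = 1.8/3 = 0.6 m below the base (the top edge), so y_c = 2.08 + 0.6 = 2.68 m and h_c = 2.68 × 0.743145 = 1.99163 m.
A = ½ × 2.3 × 1.8 = 2.07 m².
Resultant F = γ·h_c·A = 10.05525 × 1.99163 × 2.07 = 41.4545 kN.

F ≈ 41.5 kN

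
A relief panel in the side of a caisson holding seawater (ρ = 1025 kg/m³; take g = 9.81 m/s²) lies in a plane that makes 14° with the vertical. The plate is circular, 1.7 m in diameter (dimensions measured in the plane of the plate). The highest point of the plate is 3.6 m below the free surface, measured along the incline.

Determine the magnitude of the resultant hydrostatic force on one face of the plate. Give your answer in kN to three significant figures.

γ = ρg = 1025 × 9.81 / 1000 = 10.05525 kN/m³.
The plate makes 14° with the vertical, i.e. θ = 90° − 14° = 76° to the horizontal. Measuring y along the incline from the free-surface line, vertical depth h = y·sinθ with sinθ = 0.970296.
The centroid is at the centre, 0.85 m below the top of the plate, so y_c = 3.6 + 0.85 = 4.45 m and h_c = 4.45 × 0.970296 = 4.31782 m.
A = π(0.85)² = 2.2698 m².
Resultant F = γ·h_c·A = 10.05525 × 4.31782 × 2.2698 = 98.5474 kN.

F ≈ 98.5 kN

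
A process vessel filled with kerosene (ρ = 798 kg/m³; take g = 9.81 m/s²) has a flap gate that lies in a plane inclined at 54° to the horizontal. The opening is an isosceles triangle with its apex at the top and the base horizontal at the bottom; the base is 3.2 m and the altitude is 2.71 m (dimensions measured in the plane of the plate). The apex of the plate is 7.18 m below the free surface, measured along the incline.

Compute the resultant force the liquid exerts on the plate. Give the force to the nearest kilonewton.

γ = ρg = 798 × 9.81 / 1000 = 7.82838 kN/m³.
Let θ = 54° be the plate's angle to the horizontal; measure y along the incline from where the plane meets the free surface. Vertical depth h = y·sinθ with sinθ = 0.809017.
With the apex up, the centroid sits 2h/3 = 2 × 2.71/3 = 1.80667 m below the apex, so y_c = 7.18 + 1.80667 = 8.98667 m and h_c = 8.98667 × 0.809017 = 7.27037 m.
A = ½ × 3.2 × 2.71 = 4.336 m².
Resultant F = γ·h_c·A = 7.82838 × 7.27037 × 4.336 = 246.784 kN.

F ≈ 247 kN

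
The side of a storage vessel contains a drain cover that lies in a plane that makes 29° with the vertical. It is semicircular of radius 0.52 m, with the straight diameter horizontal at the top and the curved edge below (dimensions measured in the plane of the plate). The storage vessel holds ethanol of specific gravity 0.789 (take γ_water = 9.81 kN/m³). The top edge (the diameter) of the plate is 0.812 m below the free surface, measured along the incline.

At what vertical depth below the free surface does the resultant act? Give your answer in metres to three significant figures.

h_p = 0.919 m

γ = 0.789 × 9.81 = 7.74009 kN/m³.
The plate makes 29° with the vertical, i.e. θ = 90° − 29° = 61° to the horizontal. Measuring y along the incline from the free-surface line, vertical depth h = y·sinθ with sinθ = 0.874620.
The centroid of a semicircle lies 4r/(3π) = 0.220695 m from the diameter, here below the top edge, so y_c = 0.812 + 0.220695 = 1.0327 m and h_c = 1.0327 × 0.874620 = 0.90322 m.
A = πr²/2 = π × 0.52²/2 = 0.424743 m².
Resultant F = γ·h_c·A = 7.74009 × 0.90322 × 0.424743 = 2.96938 kN.
I_c = (π/8 − 8/(9π))·r⁴ = 0.109757 × 0.52⁴ = 0.00802501 m⁴.
Centre of pressure: y_p = y_c + I_c/(y_c·A) = 1.0327 + 0.00802501/(1.0327 × 0.424743) = 1.0327 + 0.0182955 = 1.051 m along the plane.
Vertically, h_p = y_p·sinθ = 1.051 × 0.874620 = 0.919226 m.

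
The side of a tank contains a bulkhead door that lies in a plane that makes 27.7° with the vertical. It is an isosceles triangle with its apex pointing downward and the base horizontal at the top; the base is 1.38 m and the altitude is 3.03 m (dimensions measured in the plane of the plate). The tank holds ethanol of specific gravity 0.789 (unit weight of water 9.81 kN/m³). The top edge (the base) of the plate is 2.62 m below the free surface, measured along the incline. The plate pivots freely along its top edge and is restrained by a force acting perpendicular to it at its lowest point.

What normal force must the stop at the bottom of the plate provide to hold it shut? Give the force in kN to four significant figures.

γ = 0.789 × 9.81 = 7.74009 kN/m³.
The plate makes 27.7° with the vertical, i.e. θ = 90° − 27.7° = 62.3° to the horizontal. Measuring y along the incline from the free-surface line, vertical depth h = y·sinθ with sinθ = 0.885394.
With the apex down, the centroid sits h/3 = 3.03/3 = 1.01 m below the base (the top edge), so y_c = 2.62 + 1.01 = 3.63 m and h_c = 3.63 × 0.885394 = 3.21398 m.
A = ½ × 1.38 × 3.03 = 2.0907 m².
Resultant F = γ·h_c·A = 7.74009 × 3.21398 × 2.0907 = 52.0093 kN.
I_c = b·h³/36 = 1.38 × 3.03³/36 = 1.06636 m⁴.
Centre of pressure: y_p = y_c + I_c/(y_c·A) = 3.63 + 1.06636/(3.63 × 2.0907) = 3.63 + 0.140509 = 3.77051 m along the plane.
The resultant acts 1.01 + 0.140509 = 1.15051 m (along the plate) below the hinge at the top edge, so the moment about the hinge is M = F × 1.15051 = 52.0093 × 1.15051 = 59.8372 kN·m.
A normal force at the bottom, 3.03 m from the hinge, must supply this moment: P = 59.8372/3.03 = 19.7483 kN.

P ≈ 19.75 kN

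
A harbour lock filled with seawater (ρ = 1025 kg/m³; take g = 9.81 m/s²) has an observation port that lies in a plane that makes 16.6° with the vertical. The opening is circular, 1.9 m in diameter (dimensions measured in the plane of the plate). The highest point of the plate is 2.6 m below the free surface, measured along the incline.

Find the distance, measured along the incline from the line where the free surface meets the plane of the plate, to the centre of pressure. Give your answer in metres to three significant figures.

y_p = 3.61 m

γ = ρg = 1025 × 9.81 / 1000 = 10.05525 kN/m³.
The plate makes 16.6° with the vertical, i.e. θ = 90° − 16.6° = 73.4° to the horizontal. Measuring y along the incline from the free-surface line, vertical depth h = y·sinθ with sinθ = 0.958323.
The centroid is at the centre, 0.95 m below the top of the plate, so y_c = 2.6 + 0.95 = 3.55 m and h_c = 3.55 × 0.958323 = 3.40205 m.
A = π(0.95)² = 2.83529 m².
Resultant F = γ·h_c·A = 10.05525 × 3.40205 × 2.83529 = 96.9909 kN.
I_c = πr⁴/4 = π × 0.95⁴/4 = 0.639712 m⁴.
Centre of pressure: y_p = y_c + I_c/(y_c·A) = 3.55 + 0.639712/(3.55 × 2.83529) = 3.55 + 0.0635563 = 3.61356 m along the plane.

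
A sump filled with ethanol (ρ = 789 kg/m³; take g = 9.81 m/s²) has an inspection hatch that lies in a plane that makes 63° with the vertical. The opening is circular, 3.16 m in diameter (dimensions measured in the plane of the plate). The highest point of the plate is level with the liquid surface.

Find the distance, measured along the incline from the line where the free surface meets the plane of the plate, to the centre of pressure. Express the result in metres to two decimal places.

y_p = 1.98 m

γ = ρg = 789 × 9.81 / 1000 = 7.74009 kN/m³.
The plate makes 63° with the vertical, i.e. θ = 90° − 63° = 27° to the horizontal. Measuring y along the incline from the free-surface line, vertical depth h = y·sinθ with sinθ = 0.453990.
The centroid is at the centre, 1.58 m below the top of the plate, so y_c = 1.58 m and h_c = 1.58 × 0.453990 = 0.717304 m.
A = π(1.58)² = 7.84267 m².
Resultant F = γ·h_c·A = 7.74009 × 0.717304 × 7.84267 = 43.5425 kN.
I_c = πr⁴/4 = π × 1.58⁴/4 = 4.89461 m⁴.
Centre of pressure: y_p = y_c + I_c/(y_c·A) = 1.58 + 4.89461/(1.58 × 7.84267) = 1.58 + 0.395 = 1.975 m along the plane.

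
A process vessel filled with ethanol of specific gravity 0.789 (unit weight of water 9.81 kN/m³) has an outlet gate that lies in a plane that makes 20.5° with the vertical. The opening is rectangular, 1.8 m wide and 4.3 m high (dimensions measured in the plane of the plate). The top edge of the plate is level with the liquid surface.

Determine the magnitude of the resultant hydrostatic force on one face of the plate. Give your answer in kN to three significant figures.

F ≈ 121 kN

γ = 0.789 × 9.81 = 7.74009 kN/m³.
The plate makes 20.5° with the vertical, i.e. θ = 90° − 20.5° = 69.5° to the horizontal. Measuring y along the incline from the free-surface line, vertical depth h = y·sinθ with sinθ = 0.936672.
The centroid lies 4.3/2 = 2.15 m below the top edge, so y_c = 2.15 m and h_c = 2.15 × 0.936672 = 2.01384 m.
A = 1.8 × 4.3 = 7.74 m².
Resultant F = γ·h_c·A = 7.74009 × 2.01384 × 7.74 = 120.646 kN.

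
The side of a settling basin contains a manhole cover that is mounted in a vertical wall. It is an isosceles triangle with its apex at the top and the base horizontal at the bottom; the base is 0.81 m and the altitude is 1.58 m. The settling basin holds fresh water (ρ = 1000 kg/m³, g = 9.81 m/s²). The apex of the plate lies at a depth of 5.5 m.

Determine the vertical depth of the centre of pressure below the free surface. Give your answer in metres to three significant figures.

γ = ρg = 1000 × 9.81 = 9810 N/m³ = 9.81 kN/m³.
With the apex up, the centroid sits 2h/3 = 2 × 1.58/3 = 1.05333 m below the apex, so the centroid depth is h_c = 5.5 + 1.05333 = 6.55333 m.
A = ½ × 0.81 × 1.58 = 0.6399 m².
Resultant F = γ·h_c·A = 9.81 × 6.55333 × 0.6399 = 41.138 kN.
I_c = b·h³/36 = 0.81 × 1.58³/36 = 0.088747 m⁴.
Centre of pressure: y_p = y_c + I_c/(y_c·A) = 6.55333 + 0.088747/(6.55333 × 0.6399) = 6.55333 + 0.0211631 = 6.57449 m along the plane.

h_p = 6.57 m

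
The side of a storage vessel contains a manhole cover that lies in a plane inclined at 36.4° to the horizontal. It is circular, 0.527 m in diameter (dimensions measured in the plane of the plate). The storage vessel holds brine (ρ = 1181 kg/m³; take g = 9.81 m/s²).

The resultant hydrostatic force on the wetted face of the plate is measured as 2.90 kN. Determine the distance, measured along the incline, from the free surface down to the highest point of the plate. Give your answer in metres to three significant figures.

y_top ≈ 1.67 m

γ = ρg = 1181 × 9.81 / 1000 = 11.58561 kN/m³.
A = π(0.2635)² = 0.218128 m².
From F = γ·h_c·A, the centroid depth is h_c = 2.90/(11.58561 × 0.218128) = 1.14754 m.
Let θ = 36.4° be the plate's angle to the horizontal; measure y along the incline from where the plane meets the free surface. Vertical depth h = y·sinθ with sinθ = 0.593419.
Along the incline, y_c = h_c/sinθ = 1.14754/0.593419 = 1.93378 m.
The centroid is at the centre, 0.2635 m below the top of the plate, so the highest point sits at y_top = 1.93378 − 0.2635 = 1.67028 m along the incline.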